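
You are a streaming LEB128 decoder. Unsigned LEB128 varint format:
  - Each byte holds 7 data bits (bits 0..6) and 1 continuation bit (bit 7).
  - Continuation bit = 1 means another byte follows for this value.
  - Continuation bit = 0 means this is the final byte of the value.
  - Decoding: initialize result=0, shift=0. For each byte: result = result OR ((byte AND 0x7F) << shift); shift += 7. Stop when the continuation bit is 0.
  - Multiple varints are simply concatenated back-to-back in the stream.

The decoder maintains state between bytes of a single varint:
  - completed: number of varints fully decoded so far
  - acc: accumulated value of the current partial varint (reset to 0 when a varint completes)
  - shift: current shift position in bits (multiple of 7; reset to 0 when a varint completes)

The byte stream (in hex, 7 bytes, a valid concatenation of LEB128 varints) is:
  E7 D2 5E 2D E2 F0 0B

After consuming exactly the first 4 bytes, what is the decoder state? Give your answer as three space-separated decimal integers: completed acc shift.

Answer: 2 0 0

Derivation:
byte[0]=0xE7 cont=1 payload=0x67: acc |= 103<<0 -> completed=0 acc=103 shift=7
byte[1]=0xD2 cont=1 payload=0x52: acc |= 82<<7 -> completed=0 acc=10599 shift=14
byte[2]=0x5E cont=0 payload=0x5E: varint #1 complete (value=1550695); reset -> completed=1 acc=0 shift=0
byte[3]=0x2D cont=0 payload=0x2D: varint #2 complete (value=45); reset -> completed=2 acc=0 shift=0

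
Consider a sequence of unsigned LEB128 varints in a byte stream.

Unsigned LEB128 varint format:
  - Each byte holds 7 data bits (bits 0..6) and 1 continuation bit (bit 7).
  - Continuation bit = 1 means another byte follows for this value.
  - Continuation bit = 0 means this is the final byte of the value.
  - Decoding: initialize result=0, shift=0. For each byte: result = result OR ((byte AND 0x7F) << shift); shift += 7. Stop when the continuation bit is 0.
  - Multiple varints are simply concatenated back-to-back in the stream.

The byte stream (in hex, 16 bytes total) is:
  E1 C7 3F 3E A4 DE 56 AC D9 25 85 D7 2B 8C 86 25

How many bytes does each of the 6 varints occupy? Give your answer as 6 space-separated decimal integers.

  byte[0]=0xE1 cont=1 payload=0x61=97: acc |= 97<<0 -> acc=97 shift=7
  byte[1]=0xC7 cont=1 payload=0x47=71: acc |= 71<<7 -> acc=9185 shift=14
  byte[2]=0x3F cont=0 payload=0x3F=63: acc |= 63<<14 -> acc=1041377 shift=21 [end]
Varint 1: bytes[0:3] = E1 C7 3F -> value 1041377 (3 byte(s))
  byte[3]=0x3E cont=0 payload=0x3E=62: acc |= 62<<0 -> acc=62 shift=7 [end]
Varint 2: bytes[3:4] = 3E -> value 62 (1 byte(s))
  byte[4]=0xA4 cont=1 payload=0x24=36: acc |= 36<<0 -> acc=36 shift=7
  byte[5]=0xDE cont=1 payload=0x5E=94: acc |= 94<<7 -> acc=12068 shift=14
  byte[6]=0x56 cont=0 payload=0x56=86: acc |= 86<<14 -> acc=1421092 shift=21 [end]
Varint 3: bytes[4:7] = A4 DE 56 -> value 1421092 (3 byte(s))
  byte[7]=0xAC cont=1 payload=0x2C=44: acc |= 44<<0 -> acc=44 shift=7
  byte[8]=0xD9 cont=1 payload=0x59=89: acc |= 89<<7 -> acc=11436 shift=14
  byte[9]=0x25 cont=0 payload=0x25=37: acc |= 37<<14 -> acc=617644 shift=21 [end]
Varint 4: bytes[7:10] = AC D9 25 -> value 617644 (3 byte(s))
  byte[10]=0x85 cont=1 payload=0x05=5: acc |= 5<<0 -> acc=5 shift=7
  byte[11]=0xD7 cont=1 payload=0x57=87: acc |= 87<<7 -> acc=11141 shift=14
  byte[12]=0x2B cont=0 payload=0x2B=43: acc |= 43<<14 -> acc=715653 shift=21 [end]
Varint 5: bytes[10:13] = 85 D7 2B -> value 715653 (3 byte(s))
  byte[13]=0x8C cont=1 payload=0x0C=12: acc |= 12<<0 -> acc=12 shift=7
  byte[14]=0x86 cont=1 payload=0x06=6: acc |= 6<<7 -> acc=780 shift=14
  byte[15]=0x25 cont=0 payload=0x25=37: acc |= 37<<14 -> acc=606988 shift=21 [end]
Varint 6: bytes[13:16] = 8C 86 25 -> value 606988 (3 byte(s))

Answer: 3 1 3 3 3 3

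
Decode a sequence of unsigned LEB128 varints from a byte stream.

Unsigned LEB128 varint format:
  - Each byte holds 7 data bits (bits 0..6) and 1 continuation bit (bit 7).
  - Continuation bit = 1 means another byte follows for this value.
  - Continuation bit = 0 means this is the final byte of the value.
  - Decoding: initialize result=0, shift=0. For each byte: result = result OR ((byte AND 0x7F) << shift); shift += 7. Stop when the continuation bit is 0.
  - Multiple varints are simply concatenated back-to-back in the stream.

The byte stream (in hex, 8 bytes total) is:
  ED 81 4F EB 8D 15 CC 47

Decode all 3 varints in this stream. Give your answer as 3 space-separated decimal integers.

Answer: 1294573 345835 9164

Derivation:
  byte[0]=0xED cont=1 payload=0x6D=109: acc |= 109<<0 -> acc=109 shift=7
  byte[1]=0x81 cont=1 payload=0x01=1: acc |= 1<<7 -> acc=237 shift=14
  byte[2]=0x4F cont=0 payload=0x4F=79: acc |= 79<<14 -> acc=1294573 shift=21 [end]
Varint 1: bytes[0:3] = ED 81 4F -> value 1294573 (3 byte(s))
  byte[3]=0xEB cont=1 payload=0x6B=107: acc |= 107<<0 -> acc=107 shift=7
  byte[4]=0x8D cont=1 payload=0x0D=13: acc |= 13<<7 -> acc=1771 shift=14
  byte[5]=0x15 cont=0 payload=0x15=21: acc |= 21<<14 -> acc=345835 shift=21 [end]
Varint 2: bytes[3:6] = EB 8D 15 -> value 345835 (3 byte(s))
  byte[6]=0xCC cont=1 payload=0x4C=76: acc |= 76<<0 -> acc=76 shift=7
  byte[7]=0x47 cont=0 payload=0x47=71: acc |= 71<<7 -> acc=9164 shift=14 [end]
Varint 3: bytes[6:8] = CC 47 -> value 9164 (2 byte(s))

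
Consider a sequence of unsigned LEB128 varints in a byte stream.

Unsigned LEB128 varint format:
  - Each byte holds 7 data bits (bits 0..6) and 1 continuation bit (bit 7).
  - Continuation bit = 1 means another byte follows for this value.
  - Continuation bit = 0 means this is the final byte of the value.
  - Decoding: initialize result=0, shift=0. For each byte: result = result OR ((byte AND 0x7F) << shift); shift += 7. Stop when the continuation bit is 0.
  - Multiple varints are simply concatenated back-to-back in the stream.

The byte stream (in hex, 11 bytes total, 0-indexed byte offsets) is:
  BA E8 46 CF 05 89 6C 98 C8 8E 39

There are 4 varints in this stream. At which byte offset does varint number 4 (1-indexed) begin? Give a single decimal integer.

  byte[0]=0xBA cont=1 payload=0x3A=58: acc |= 58<<0 -> acc=58 shift=7
  byte[1]=0xE8 cont=1 payload=0x68=104: acc |= 104<<7 -> acc=13370 shift=14
  byte[2]=0x46 cont=0 payload=0x46=70: acc |= 70<<14 -> acc=1160250 shift=21 [end]
Varint 1: bytes[0:3] = BA E8 46 -> value 1160250 (3 byte(s))
  byte[3]=0xCF cont=1 payload=0x4F=79: acc |= 79<<0 -> acc=79 shift=7
  byte[4]=0x05 cont=0 payload=0x05=5: acc |= 5<<7 -> acc=719 shift=14 [end]
Varint 2: bytes[3:5] = CF 05 -> value 719 (2 byte(s))
  byte[5]=0x89 cont=1 payload=0x09=9: acc |= 9<<0 -> acc=9 shift=7
  byte[6]=0x6C cont=0 payload=0x6C=108: acc |= 108<<7 -> acc=13833 shift=14 [end]
Varint 3: bytes[5:7] = 89 6C -> value 13833 (2 byte(s))
  byte[7]=0x98 cont=1 payload=0x18=24: acc |= 24<<0 -> acc=24 shift=7
  byte[8]=0xC8 cont=1 payload=0x48=72: acc |= 72<<7 -> acc=9240 shift=14
  byte[9]=0x8E cont=1 payload=0x0E=14: acc |= 14<<14 -> acc=238616 shift=21
  byte[10]=0x39 cont=0 payload=0x39=57: acc |= 57<<21 -> acc=119776280 shift=28 [end]
Varint 4: bytes[7:11] = 98 C8 8E 39 -> value 119776280 (4 byte(s))

Answer: 7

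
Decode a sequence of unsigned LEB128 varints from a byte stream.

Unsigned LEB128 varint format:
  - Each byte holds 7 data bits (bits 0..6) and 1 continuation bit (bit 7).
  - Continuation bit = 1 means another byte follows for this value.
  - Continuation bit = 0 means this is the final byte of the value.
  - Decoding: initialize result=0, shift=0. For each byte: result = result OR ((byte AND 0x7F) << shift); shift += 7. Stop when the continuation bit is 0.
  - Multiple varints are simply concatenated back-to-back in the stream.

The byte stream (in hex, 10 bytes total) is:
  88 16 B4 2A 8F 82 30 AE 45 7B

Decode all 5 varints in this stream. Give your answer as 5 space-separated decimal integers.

  byte[0]=0x88 cont=1 payload=0x08=8: acc |= 8<<0 -> acc=8 shift=7
  byte[1]=0x16 cont=0 payload=0x16=22: acc |= 22<<7 -> acc=2824 shift=14 [end]
Varint 1: bytes[0:2] = 88 16 -> value 2824 (2 byte(s))
  byte[2]=0xB4 cont=1 payload=0x34=52: acc |= 52<<0 -> acc=52 shift=7
  byte[3]=0x2A cont=0 payload=0x2A=42: acc |= 42<<7 -> acc=5428 shift=14 [end]
Varint 2: bytes[2:4] = B4 2A -> value 5428 (2 byte(s))
  byte[4]=0x8F cont=1 payload=0x0F=15: acc |= 15<<0 -> acc=15 shift=7
  byte[5]=0x82 cont=1 payload=0x02=2: acc |= 2<<7 -> acc=271 shift=14
  byte[6]=0x30 cont=0 payload=0x30=48: acc |= 48<<14 -> acc=786703 shift=21 [end]
Varint 3: bytes[4:7] = 8F 82 30 -> value 786703 (3 byte(s))
  byte[7]=0xAE cont=1 payload=0x2E=46: acc |= 46<<0 -> acc=46 shift=7
  byte[8]=0x45 cont=0 payload=0x45=69: acc |= 69<<7 -> acc=8878 shift=14 [end]
Varint 4: bytes[7:9] = AE 45 -> value 8878 (2 byte(s))
  byte[9]=0x7B cont=0 payload=0x7B=123: acc |= 123<<0 -> acc=123 shift=7 [end]
Varint 5: bytes[9:10] = 7B -> value 123 (1 byte(s))

Answer: 2824 5428 786703 8878 123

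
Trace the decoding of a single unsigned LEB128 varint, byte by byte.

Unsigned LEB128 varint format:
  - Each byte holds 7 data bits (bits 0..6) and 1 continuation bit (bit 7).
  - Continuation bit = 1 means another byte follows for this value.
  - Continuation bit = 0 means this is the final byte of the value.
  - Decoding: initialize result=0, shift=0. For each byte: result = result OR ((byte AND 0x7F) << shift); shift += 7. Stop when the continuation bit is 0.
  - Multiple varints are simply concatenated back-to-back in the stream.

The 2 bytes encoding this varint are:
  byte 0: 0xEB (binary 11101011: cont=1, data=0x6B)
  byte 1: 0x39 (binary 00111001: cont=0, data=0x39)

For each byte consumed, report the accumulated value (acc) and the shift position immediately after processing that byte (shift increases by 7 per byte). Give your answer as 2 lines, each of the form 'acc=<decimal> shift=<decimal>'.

Answer: acc=107 shift=7
acc=7403 shift=14

Derivation:
byte 0=0xEB: payload=0x6B=107, contrib = 107<<0 = 107; acc -> 107, shift -> 7
byte 1=0x39: payload=0x39=57, contrib = 57<<7 = 7296; acc -> 7403, shift -> 14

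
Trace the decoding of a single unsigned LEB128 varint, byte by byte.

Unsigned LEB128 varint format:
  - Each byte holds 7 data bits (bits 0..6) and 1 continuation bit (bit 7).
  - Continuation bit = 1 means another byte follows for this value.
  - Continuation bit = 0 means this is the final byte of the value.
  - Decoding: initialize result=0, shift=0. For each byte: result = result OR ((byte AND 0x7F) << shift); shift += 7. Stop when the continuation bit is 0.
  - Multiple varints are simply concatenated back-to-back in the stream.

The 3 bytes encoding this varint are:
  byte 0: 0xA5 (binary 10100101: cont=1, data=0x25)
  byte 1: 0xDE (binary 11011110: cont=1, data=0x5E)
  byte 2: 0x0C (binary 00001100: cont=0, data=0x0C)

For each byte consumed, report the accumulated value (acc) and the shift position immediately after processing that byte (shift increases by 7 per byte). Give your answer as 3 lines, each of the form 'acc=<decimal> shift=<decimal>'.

byte 0=0xA5: payload=0x25=37, contrib = 37<<0 = 37; acc -> 37, shift -> 7
byte 1=0xDE: payload=0x5E=94, contrib = 94<<7 = 12032; acc -> 12069, shift -> 14
byte 2=0x0C: payload=0x0C=12, contrib = 12<<14 = 196608; acc -> 208677, shift -> 21

Answer: acc=37 shift=7
acc=12069 shift=14
acc=208677 shift=21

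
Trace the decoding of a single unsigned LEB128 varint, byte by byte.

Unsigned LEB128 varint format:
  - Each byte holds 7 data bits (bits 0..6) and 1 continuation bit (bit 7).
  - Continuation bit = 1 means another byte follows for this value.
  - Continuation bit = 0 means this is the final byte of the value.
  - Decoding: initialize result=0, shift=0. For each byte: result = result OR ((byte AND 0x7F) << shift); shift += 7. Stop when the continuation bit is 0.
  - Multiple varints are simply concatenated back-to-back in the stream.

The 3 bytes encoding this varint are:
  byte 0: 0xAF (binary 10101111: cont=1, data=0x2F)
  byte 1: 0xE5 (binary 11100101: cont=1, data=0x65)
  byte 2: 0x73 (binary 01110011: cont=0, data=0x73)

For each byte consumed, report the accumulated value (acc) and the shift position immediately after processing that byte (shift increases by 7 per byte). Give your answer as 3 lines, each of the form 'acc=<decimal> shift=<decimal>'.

Answer: acc=47 shift=7
acc=12975 shift=14
acc=1897135 shift=21

Derivation:
byte 0=0xAF: payload=0x2F=47, contrib = 47<<0 = 47; acc -> 47, shift -> 7
byte 1=0xE5: payload=0x65=101, contrib = 101<<7 = 12928; acc -> 12975, shift -> 14
byte 2=0x73: payload=0x73=115, contrib = 115<<14 = 1884160; acc -> 1897135, shift -> 21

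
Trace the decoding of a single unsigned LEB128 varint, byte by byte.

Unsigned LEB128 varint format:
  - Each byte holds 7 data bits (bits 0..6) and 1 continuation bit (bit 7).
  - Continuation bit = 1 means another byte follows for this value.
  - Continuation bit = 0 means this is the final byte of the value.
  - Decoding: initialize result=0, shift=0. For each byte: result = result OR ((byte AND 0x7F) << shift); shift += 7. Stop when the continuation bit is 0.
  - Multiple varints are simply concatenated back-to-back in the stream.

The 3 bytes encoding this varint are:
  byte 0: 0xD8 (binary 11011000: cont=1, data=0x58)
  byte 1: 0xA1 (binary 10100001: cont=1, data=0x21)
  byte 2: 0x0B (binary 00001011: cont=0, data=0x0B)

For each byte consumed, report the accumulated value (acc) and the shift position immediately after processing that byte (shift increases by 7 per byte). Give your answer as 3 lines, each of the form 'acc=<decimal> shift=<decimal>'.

Answer: acc=88 shift=7
acc=4312 shift=14
acc=184536 shift=21

Derivation:
byte 0=0xD8: payload=0x58=88, contrib = 88<<0 = 88; acc -> 88, shift -> 7
byte 1=0xA1: payload=0x21=33, contrib = 33<<7 = 4224; acc -> 4312, shift -> 14
byte 2=0x0B: payload=0x0B=11, contrib = 11<<14 = 180224; acc -> 184536, shift -> 21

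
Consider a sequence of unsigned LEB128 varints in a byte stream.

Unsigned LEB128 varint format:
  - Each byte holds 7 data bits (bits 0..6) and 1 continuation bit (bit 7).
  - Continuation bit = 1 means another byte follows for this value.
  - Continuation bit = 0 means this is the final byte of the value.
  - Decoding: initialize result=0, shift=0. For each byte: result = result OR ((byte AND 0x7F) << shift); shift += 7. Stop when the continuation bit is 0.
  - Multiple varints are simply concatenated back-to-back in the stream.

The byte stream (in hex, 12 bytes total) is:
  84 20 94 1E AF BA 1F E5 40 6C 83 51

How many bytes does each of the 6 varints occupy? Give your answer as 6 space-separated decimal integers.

  byte[0]=0x84 cont=1 payload=0x04=4: acc |= 4<<0 -> acc=4 shift=7
  byte[1]=0x20 cont=0 payload=0x20=32: acc |= 32<<7 -> acc=4100 shift=14 [end]
Varint 1: bytes[0:2] = 84 20 -> value 4100 (2 byte(s))
  byte[2]=0x94 cont=1 payload=0x14=20: acc |= 20<<0 -> acc=20 shift=7
  byte[3]=0x1E cont=0 payload=0x1E=30: acc |= 30<<7 -> acc=3860 shift=14 [end]
Varint 2: bytes[2:4] = 94 1E -> value 3860 (2 byte(s))
  byte[4]=0xAF cont=1 payload=0x2F=47: acc |= 47<<0 -> acc=47 shift=7
  byte[5]=0xBA cont=1 payload=0x3A=58: acc |= 58<<7 -> acc=7471 shift=14
  byte[6]=0x1F cont=0 payload=0x1F=31: acc |= 31<<14 -> acc=515375 shift=21 [end]
Varint 3: bytes[4:7] = AF BA 1F -> value 515375 (3 byte(s))
  byte[7]=0xE5 cont=1 payload=0x65=101: acc |= 101<<0 -> acc=101 shift=7
  byte[8]=0x40 cont=0 payload=0x40=64: acc |= 64<<7 -> acc=8293 shift=14 [end]
Varint 4: bytes[7:9] = E5 40 -> value 8293 (2 byte(s))
  byte[9]=0x6C cont=0 payload=0x6C=108: acc |= 108<<0 -> acc=108 shift=7 [end]
Varint 5: bytes[9:10] = 6C -> value 108 (1 byte(s))
  byte[10]=0x83 cont=1 payload=0x03=3: acc |= 3<<0 -> acc=3 shift=7
  byte[11]=0x51 cont=0 payload=0x51=81: acc |= 81<<7 -> acc=10371 shift=14 [end]
Varint 6: bytes[10:12] = 83 51 -> value 10371 (2 byte(s))

Answer: 2 2 3 2 1 2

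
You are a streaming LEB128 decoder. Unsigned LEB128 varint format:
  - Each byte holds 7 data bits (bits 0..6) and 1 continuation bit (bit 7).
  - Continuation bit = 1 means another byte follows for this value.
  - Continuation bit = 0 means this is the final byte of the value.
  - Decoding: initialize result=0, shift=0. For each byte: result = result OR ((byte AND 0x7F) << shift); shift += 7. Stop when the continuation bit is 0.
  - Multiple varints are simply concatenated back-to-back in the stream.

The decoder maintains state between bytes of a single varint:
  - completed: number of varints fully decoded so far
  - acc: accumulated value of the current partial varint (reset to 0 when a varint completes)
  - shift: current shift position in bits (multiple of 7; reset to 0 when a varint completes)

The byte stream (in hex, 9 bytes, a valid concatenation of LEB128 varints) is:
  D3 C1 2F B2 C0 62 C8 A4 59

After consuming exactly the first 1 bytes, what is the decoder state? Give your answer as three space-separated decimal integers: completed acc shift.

byte[0]=0xD3 cont=1 payload=0x53: acc |= 83<<0 -> completed=0 acc=83 shift=7

Answer: 0 83 7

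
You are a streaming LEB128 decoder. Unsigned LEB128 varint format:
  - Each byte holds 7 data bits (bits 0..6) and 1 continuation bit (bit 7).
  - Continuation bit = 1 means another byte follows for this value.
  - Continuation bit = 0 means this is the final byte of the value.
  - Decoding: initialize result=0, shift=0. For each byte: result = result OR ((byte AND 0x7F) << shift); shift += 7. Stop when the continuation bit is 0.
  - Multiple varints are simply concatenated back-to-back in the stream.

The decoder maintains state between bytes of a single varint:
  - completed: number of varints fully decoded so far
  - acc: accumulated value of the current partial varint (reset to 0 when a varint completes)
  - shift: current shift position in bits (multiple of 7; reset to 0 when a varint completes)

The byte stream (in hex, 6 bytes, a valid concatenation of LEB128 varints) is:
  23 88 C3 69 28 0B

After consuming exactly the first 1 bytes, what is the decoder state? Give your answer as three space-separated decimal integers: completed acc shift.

byte[0]=0x23 cont=0 payload=0x23: varint #1 complete (value=35); reset -> completed=1 acc=0 shift=0

Answer: 1 0 0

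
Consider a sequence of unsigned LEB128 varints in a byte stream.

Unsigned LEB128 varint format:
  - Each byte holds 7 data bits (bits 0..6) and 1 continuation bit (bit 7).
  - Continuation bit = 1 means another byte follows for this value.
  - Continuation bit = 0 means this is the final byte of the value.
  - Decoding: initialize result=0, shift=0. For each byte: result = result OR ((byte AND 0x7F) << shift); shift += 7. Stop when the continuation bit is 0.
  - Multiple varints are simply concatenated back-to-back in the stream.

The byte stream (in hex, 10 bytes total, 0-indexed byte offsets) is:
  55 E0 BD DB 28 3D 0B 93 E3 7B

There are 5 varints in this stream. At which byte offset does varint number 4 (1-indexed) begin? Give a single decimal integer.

Answer: 6

Derivation:
  byte[0]=0x55 cont=0 payload=0x55=85: acc |= 85<<0 -> acc=85 shift=7 [end]
Varint 1: bytes[0:1] = 55 -> value 85 (1 byte(s))
  byte[1]=0xE0 cont=1 payload=0x60=96: acc |= 96<<0 -> acc=96 shift=7
  byte[2]=0xBD cont=1 payload=0x3D=61: acc |= 61<<7 -> acc=7904 shift=14
  byte[3]=0xDB cont=1 payload=0x5B=91: acc |= 91<<14 -> acc=1498848 shift=21
  byte[4]=0x28 cont=0 payload=0x28=40: acc |= 40<<21 -> acc=85384928 shift=28 [end]
Varint 2: bytes[1:5] = E0 BD DB 28 -> value 85384928 (4 byte(s))
  byte[5]=0x3D cont=0 payload=0x3D=61: acc |= 61<<0 -> acc=61 shift=7 [end]
Varint 3: bytes[5:6] = 3D -> value 61 (1 byte(s))
  byte[6]=0x0B cont=0 payload=0x0B=11: acc |= 11<<0 -> acc=11 shift=7 [end]
Varint 4: bytes[6:7] = 0B -> value 11 (1 byte(s))
  byte[7]=0x93 cont=1 payload=0x13=19: acc |= 19<<0 -> acc=19 shift=7
  byte[8]=0xE3 cont=1 payload=0x63=99: acc |= 99<<7 -> acc=12691 shift=14
  byte[9]=0x7B cont=0 payload=0x7B=123: acc |= 123<<14 -> acc=2027923 shift=21 [end]
Varint 5: bytes[7:10] = 93 E3 7B -> value 2027923 (3 byte(s))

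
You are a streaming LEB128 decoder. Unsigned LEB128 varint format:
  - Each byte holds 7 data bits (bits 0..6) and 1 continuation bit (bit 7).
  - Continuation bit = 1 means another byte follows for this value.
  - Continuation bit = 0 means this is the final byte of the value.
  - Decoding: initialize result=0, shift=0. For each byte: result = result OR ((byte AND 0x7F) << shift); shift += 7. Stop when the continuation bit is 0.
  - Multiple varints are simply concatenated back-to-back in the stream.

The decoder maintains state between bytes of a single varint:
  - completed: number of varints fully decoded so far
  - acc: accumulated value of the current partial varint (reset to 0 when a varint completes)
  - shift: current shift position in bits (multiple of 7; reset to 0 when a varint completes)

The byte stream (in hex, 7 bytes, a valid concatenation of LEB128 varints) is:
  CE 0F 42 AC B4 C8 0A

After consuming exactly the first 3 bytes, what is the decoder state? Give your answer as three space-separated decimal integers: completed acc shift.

Answer: 2 0 0

Derivation:
byte[0]=0xCE cont=1 payload=0x4E: acc |= 78<<0 -> completed=0 acc=78 shift=7
byte[1]=0x0F cont=0 payload=0x0F: varint #1 complete (value=1998); reset -> completed=1 acc=0 shift=0
byte[2]=0x42 cont=0 payload=0x42: varint #2 complete (value=66); reset -> completed=2 acc=0 shift=0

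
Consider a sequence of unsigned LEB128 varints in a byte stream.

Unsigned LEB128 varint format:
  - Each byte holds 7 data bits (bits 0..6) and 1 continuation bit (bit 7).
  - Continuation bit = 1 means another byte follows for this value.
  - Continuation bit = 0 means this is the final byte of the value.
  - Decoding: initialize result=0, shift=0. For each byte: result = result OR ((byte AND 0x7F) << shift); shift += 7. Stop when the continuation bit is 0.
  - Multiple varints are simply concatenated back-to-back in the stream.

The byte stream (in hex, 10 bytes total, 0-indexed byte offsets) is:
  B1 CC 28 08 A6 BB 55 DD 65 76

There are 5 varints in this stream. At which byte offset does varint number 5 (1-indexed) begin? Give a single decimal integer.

  byte[0]=0xB1 cont=1 payload=0x31=49: acc |= 49<<0 -> acc=49 shift=7
  byte[1]=0xCC cont=1 payload=0x4C=76: acc |= 76<<7 -> acc=9777 shift=14
  byte[2]=0x28 cont=0 payload=0x28=40: acc |= 40<<14 -> acc=665137 shift=21 [end]
Varint 1: bytes[0:3] = B1 CC 28 -> value 665137 (3 byte(s))
  byte[3]=0x08 cont=0 payload=0x08=8: acc |= 8<<0 -> acc=8 shift=7 [end]
Varint 2: bytes[3:4] = 08 -> value 8 (1 byte(s))
  byte[4]=0xA6 cont=1 payload=0x26=38: acc |= 38<<0 -> acc=38 shift=7
  byte[5]=0xBB cont=1 payload=0x3B=59: acc |= 59<<7 -> acc=7590 shift=14
  byte[6]=0x55 cont=0 payload=0x55=85: acc |= 85<<14 -> acc=1400230 shift=21 [end]
Varint 3: bytes[4:7] = A6 BB 55 -> value 1400230 (3 byte(s))
  byte[7]=0xDD cont=1 payload=0x5D=93: acc |= 93<<0 -> acc=93 shift=7
  byte[8]=0x65 cont=0 payload=0x65=101: acc |= 101<<7 -> acc=13021 shift=14 [end]
Varint 4: bytes[7:9] = DD 65 -> value 13021 (2 byte(s))
  byte[9]=0x76 cont=0 payload=0x76=118: acc |= 118<<0 -> acc=118 shift=7 [end]
Varint 5: bytes[9:10] = 76 -> value 118 (1 byte(s))

Answer: 9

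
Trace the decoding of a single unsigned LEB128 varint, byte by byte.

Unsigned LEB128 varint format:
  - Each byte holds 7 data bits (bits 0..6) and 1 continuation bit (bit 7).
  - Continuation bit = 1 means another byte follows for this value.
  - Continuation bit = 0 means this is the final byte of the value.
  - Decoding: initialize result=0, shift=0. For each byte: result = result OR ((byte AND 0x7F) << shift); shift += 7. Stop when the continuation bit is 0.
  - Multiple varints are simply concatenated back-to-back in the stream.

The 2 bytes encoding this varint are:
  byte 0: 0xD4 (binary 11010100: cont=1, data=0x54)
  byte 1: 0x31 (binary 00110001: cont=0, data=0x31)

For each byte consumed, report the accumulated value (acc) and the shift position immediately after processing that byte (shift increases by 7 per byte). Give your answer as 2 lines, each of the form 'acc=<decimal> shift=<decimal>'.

byte 0=0xD4: payload=0x54=84, contrib = 84<<0 = 84; acc -> 84, shift -> 7
byte 1=0x31: payload=0x31=49, contrib = 49<<7 = 6272; acc -> 6356, shift -> 14

Answer: acc=84 shift=7
acc=6356 shift=14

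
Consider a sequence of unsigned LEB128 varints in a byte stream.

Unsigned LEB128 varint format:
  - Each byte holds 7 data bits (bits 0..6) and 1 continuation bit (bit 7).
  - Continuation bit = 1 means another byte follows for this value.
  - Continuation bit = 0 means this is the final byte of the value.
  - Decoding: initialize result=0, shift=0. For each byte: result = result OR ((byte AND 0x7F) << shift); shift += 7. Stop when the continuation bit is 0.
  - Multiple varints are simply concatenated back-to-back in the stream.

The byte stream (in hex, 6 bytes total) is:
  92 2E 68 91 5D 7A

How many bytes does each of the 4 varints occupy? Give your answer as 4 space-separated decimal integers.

Answer: 2 1 2 1

Derivation:
  byte[0]=0x92 cont=1 payload=0x12=18: acc |= 18<<0 -> acc=18 shift=7
  byte[1]=0x2E cont=0 payload=0x2E=46: acc |= 46<<7 -> acc=5906 shift=14 [end]
Varint 1: bytes[0:2] = 92 2E -> value 5906 (2 byte(s))
  byte[2]=0x68 cont=0 payload=0x68=104: acc |= 104<<0 -> acc=104 shift=7 [end]
Varint 2: bytes[2:3] = 68 -> value 104 (1 byte(s))
  byte[3]=0x91 cont=1 payload=0x11=17: acc |= 17<<0 -> acc=17 shift=7
  byte[4]=0x5D cont=0 payload=0x5D=93: acc |= 93<<7 -> acc=11921 shift=14 [end]
Varint 3: bytes[3:5] = 91 5D -> value 11921 (2 byte(s))
  byte[5]=0x7A cont=0 payload=0x7A=122: acc |= 122<<0 -> acc=122 shift=7 [end]
Varint 4: bytes[5:6] = 7A -> value 122 (1 byte(s))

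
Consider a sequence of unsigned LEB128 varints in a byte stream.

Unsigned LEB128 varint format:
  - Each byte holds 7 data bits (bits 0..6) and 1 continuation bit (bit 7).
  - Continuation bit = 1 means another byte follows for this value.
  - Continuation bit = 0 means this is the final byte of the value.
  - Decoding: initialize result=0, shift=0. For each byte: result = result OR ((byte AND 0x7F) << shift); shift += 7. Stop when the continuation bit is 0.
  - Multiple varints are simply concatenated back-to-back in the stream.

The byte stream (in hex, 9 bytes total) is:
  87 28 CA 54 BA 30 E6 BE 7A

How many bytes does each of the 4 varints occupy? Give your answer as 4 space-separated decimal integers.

Answer: 2 2 2 3

Derivation:
  byte[0]=0x87 cont=1 payload=0x07=7: acc |= 7<<0 -> acc=7 shift=7
  byte[1]=0x28 cont=0 payload=0x28=40: acc |= 40<<7 -> acc=5127 shift=14 [end]
Varint 1: bytes[0:2] = 87 28 -> value 5127 (2 byte(s))
  byte[2]=0xCA cont=1 payload=0x4A=74: acc |= 74<<0 -> acc=74 shift=7
  byte[3]=0x54 cont=0 payload=0x54=84: acc |= 84<<7 -> acc=10826 shift=14 [end]
Varint 2: bytes[2:4] = CA 54 -> value 10826 (2 byte(s))
  byte[4]=0xBA cont=1 payload=0x3A=58: acc |= 58<<0 -> acc=58 shift=7
  byte[5]=0x30 cont=0 payload=0x30=48: acc |= 48<<7 -> acc=6202 shift=14 [end]
Varint 3: bytes[4:6] = BA 30 -> value 6202 (2 byte(s))
  byte[6]=0xE6 cont=1 payload=0x66=102: acc |= 102<<0 -> acc=102 shift=7
  byte[7]=0xBE cont=1 payload=0x3E=62: acc |= 62<<7 -> acc=8038 shift=14
  byte[8]=0x7A cont=0 payload=0x7A=122: acc |= 122<<14 -> acc=2006886 shift=21 [end]
Varint 4: bytes[6:9] = E6 BE 7A -> value 2006886 (3 byte(s))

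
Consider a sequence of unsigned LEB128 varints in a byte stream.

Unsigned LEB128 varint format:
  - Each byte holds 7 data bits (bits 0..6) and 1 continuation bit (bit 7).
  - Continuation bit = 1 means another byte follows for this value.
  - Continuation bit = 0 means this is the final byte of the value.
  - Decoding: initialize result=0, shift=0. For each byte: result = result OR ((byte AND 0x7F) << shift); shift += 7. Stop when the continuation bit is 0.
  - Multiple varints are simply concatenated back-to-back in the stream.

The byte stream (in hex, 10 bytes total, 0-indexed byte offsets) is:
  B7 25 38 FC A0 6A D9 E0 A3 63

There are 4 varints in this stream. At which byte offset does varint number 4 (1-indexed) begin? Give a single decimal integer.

  byte[0]=0xB7 cont=1 payload=0x37=55: acc |= 55<<0 -> acc=55 shift=7
  byte[1]=0x25 cont=0 payload=0x25=37: acc |= 37<<7 -> acc=4791 shift=14 [end]
Varint 1: bytes[0:2] = B7 25 -> value 4791 (2 byte(s))
  byte[2]=0x38 cont=0 payload=0x38=56: acc |= 56<<0 -> acc=56 shift=7 [end]
Varint 2: bytes[2:3] = 38 -> value 56 (1 byte(s))
  byte[3]=0xFC cont=1 payload=0x7C=124: acc |= 124<<0 -> acc=124 shift=7
  byte[4]=0xA0 cont=1 payload=0x20=32: acc |= 32<<7 -> acc=4220 shift=14
  byte[5]=0x6A cont=0 payload=0x6A=106: acc |= 106<<14 -> acc=1740924 shift=21 [end]
Varint 3: bytes[3:6] = FC A0 6A -> value 1740924 (3 byte(s))
  byte[6]=0xD9 cont=1 payload=0x59=89: acc |= 89<<0 -> acc=89 shift=7
  byte[7]=0xE0 cont=1 payload=0x60=96: acc |= 96<<7 -> acc=12377 shift=14
  byte[8]=0xA3 cont=1 payload=0x23=35: acc |= 35<<14 -> acc=585817 shift=21
  byte[9]=0x63 cont=0 payload=0x63=99: acc |= 99<<21 -> acc=208203865 shift=28 [end]
Varint 4: bytes[6:10] = D9 E0 A3 63 -> value 208203865 (4 byte(s))

Answer: 6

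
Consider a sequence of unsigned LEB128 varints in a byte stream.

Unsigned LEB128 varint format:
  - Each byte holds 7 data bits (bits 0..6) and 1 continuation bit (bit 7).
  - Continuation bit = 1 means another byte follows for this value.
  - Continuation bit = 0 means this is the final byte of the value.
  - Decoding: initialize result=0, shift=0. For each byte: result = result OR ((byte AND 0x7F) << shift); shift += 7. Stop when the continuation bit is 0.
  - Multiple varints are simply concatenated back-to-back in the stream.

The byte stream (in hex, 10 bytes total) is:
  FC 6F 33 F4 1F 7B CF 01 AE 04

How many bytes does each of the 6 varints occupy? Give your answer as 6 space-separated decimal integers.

  byte[0]=0xFC cont=1 payload=0x7C=124: acc |= 124<<0 -> acc=124 shift=7
  byte[1]=0x6F cont=0 payload=0x6F=111: acc |= 111<<7 -> acc=14332 shift=14 [end]
Varint 1: bytes[0:2] = FC 6F -> value 14332 (2 byte(s))
  byte[2]=0x33 cont=0 payload=0x33=51: acc |= 51<<0 -> acc=51 shift=7 [end]
Varint 2: bytes[2:3] = 33 -> value 51 (1 byte(s))
  byte[3]=0xF4 cont=1 payload=0x74=116: acc |= 116<<0 -> acc=116 shift=7
  byte[4]=0x1F cont=0 payload=0x1F=31: acc |= 31<<7 -> acc=4084 shift=14 [end]
Varint 3: bytes[3:5] = F4 1F -> value 4084 (2 byte(s))
  byte[5]=0x7B cont=0 payload=0x7B=123: acc |= 123<<0 -> acc=123 shift=7 [end]
Varint 4: bytes[5:6] = 7B -> value 123 (1 byte(s))
  byte[6]=0xCF cont=1 payload=0x4F=79: acc |= 79<<0 -> acc=79 shift=7
  byte[7]=0x01 cont=0 payload=0x01=1: acc |= 1<<7 -> acc=207 shift=14 [end]
Varint 5: bytes[6:8] = CF 01 -> value 207 (2 byte(s))
  byte[8]=0xAE cont=1 payload=0x2E=46: acc |= 46<<0 -> acc=46 shift=7
  byte[9]=0x04 cont=0 payload=0x04=4: acc |= 4<<7 -> acc=558 shift=14 [end]
Varint 6: bytes[8:10] = AE 04 -> value 558 (2 byte(s))

Answer: 2 1 2 1 2 2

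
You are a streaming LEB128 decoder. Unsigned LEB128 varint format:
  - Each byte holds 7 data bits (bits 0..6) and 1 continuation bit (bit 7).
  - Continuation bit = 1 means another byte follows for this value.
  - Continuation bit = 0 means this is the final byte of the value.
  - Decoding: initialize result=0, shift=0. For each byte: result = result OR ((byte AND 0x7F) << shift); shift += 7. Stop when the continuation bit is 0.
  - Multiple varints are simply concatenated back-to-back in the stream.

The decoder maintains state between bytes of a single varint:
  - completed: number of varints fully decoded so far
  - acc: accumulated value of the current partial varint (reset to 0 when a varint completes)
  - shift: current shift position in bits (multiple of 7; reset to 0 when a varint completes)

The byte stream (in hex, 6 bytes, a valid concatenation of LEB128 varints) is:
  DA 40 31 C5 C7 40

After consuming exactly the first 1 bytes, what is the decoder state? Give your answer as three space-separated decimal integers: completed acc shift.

Answer: 0 90 7

Derivation:
byte[0]=0xDA cont=1 payload=0x5A: acc |= 90<<0 -> completed=0 acc=90 shift=7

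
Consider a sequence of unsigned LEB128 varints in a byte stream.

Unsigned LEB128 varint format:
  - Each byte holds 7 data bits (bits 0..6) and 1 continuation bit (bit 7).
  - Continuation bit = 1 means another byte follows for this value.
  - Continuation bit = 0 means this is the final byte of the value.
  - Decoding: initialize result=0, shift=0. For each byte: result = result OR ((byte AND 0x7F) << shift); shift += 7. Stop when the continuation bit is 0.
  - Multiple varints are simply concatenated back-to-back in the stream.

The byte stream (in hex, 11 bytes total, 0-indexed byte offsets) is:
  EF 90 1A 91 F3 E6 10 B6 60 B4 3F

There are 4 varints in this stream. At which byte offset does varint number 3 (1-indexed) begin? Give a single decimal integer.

Answer: 7

Derivation:
  byte[0]=0xEF cont=1 payload=0x6F=111: acc |= 111<<0 -> acc=111 shift=7
  byte[1]=0x90 cont=1 payload=0x10=16: acc |= 16<<7 -> acc=2159 shift=14
  byte[2]=0x1A cont=0 payload=0x1A=26: acc |= 26<<14 -> acc=428143 shift=21 [end]
Varint 1: bytes[0:3] = EF 90 1A -> value 428143 (3 byte(s))
  byte[3]=0x91 cont=1 payload=0x11=17: acc |= 17<<0 -> acc=17 shift=7
  byte[4]=0xF3 cont=1 payload=0x73=115: acc |= 115<<7 -> acc=14737 shift=14
  byte[5]=0xE6 cont=1 payload=0x66=102: acc |= 102<<14 -> acc=1685905 shift=21
  byte[6]=0x10 cont=0 payload=0x10=16: acc |= 16<<21 -> acc=35240337 shift=28 [end]
Varint 2: bytes[3:7] = 91 F3 E6 10 -> value 35240337 (4 byte(s))
  byte[7]=0xB6 cont=1 payload=0x36=54: acc |= 54<<0 -> acc=54 shift=7
  byte[8]=0x60 cont=0 payload=0x60=96: acc |= 96<<7 -> acc=12342 shift=14 [end]
Varint 3: bytes[7:9] = B6 60 -> value 12342 (2 byte(s))
  byte[9]=0xB4 cont=1 payload=0x34=52: acc |= 52<<0 -> acc=52 shift=7
  byte[10]=0x3F cont=0 payload=0x3F=63: acc |= 63<<7 -> acc=8116 shift=14 [end]
Varint 4: bytes[9:11] = B4 3F -> value 8116 (2 byte(s))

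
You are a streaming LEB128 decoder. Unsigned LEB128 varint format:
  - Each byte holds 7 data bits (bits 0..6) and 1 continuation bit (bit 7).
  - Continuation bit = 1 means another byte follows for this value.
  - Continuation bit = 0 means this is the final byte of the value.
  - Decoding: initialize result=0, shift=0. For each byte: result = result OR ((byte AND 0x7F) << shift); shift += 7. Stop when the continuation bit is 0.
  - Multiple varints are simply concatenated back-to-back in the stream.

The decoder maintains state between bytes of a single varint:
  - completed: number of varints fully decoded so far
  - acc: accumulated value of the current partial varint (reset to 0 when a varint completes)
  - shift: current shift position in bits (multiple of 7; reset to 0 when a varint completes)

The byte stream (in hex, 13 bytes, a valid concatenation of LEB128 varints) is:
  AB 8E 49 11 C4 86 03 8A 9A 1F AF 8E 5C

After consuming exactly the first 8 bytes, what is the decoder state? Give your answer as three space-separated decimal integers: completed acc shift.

Answer: 3 10 7

Derivation:
byte[0]=0xAB cont=1 payload=0x2B: acc |= 43<<0 -> completed=0 acc=43 shift=7
byte[1]=0x8E cont=1 payload=0x0E: acc |= 14<<7 -> completed=0 acc=1835 shift=14
byte[2]=0x49 cont=0 payload=0x49: varint #1 complete (value=1197867); reset -> completed=1 acc=0 shift=0
byte[3]=0x11 cont=0 payload=0x11: varint #2 complete (value=17); reset -> completed=2 acc=0 shift=0
byte[4]=0xC4 cont=1 payload=0x44: acc |= 68<<0 -> completed=2 acc=68 shift=7
byte[5]=0x86 cont=1 payload=0x06: acc |= 6<<7 -> completed=2 acc=836 shift=14
byte[6]=0x03 cont=0 payload=0x03: varint #3 complete (value=49988); reset -> completed=3 acc=0 shift=0
byte[7]=0x8A cont=1 payload=0x0A: acc |= 10<<0 -> completed=3 acc=10 shift=7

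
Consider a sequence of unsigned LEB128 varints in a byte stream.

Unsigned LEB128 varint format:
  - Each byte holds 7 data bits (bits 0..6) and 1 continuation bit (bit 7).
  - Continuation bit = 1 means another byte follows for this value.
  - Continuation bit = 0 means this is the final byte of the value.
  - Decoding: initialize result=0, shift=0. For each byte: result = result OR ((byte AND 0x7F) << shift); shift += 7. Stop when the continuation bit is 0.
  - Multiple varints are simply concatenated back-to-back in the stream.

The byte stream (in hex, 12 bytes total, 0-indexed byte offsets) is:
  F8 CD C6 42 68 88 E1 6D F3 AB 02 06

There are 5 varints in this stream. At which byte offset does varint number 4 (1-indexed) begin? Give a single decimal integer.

  byte[0]=0xF8 cont=1 payload=0x78=120: acc |= 120<<0 -> acc=120 shift=7
  byte[1]=0xCD cont=1 payload=0x4D=77: acc |= 77<<7 -> acc=9976 shift=14
  byte[2]=0xC6 cont=1 payload=0x46=70: acc |= 70<<14 -> acc=1156856 shift=21
  byte[3]=0x42 cont=0 payload=0x42=66: acc |= 66<<21 -> acc=139568888 shift=28 [end]
Varint 1: bytes[0:4] = F8 CD C6 42 -> value 139568888 (4 byte(s))
  byte[4]=0x68 cont=0 payload=0x68=104: acc |= 104<<0 -> acc=104 shift=7 [end]
Varint 2: bytes[4:5] = 68 -> value 104 (1 byte(s))
  byte[5]=0x88 cont=1 payload=0x08=8: acc |= 8<<0 -> acc=8 shift=7
  byte[6]=0xE1 cont=1 payload=0x61=97: acc |= 97<<7 -> acc=12424 shift=14
  byte[7]=0x6D cont=0 payload=0x6D=109: acc |= 109<<14 -> acc=1798280 shift=21 [end]
Varint 3: bytes[5:8] = 88 E1 6D -> value 1798280 (3 byte(s))
  byte[8]=0xF3 cont=1 payload=0x73=115: acc |= 115<<0 -> acc=115 shift=7
  byte[9]=0xAB cont=1 payload=0x2B=43: acc |= 43<<7 -> acc=5619 shift=14
  byte[10]=0x02 cont=0 payload=0x02=2: acc |= 2<<14 -> acc=38387 shift=21 [end]
Varint 4: bytes[8:11] = F3 AB 02 -> value 38387 (3 byte(s))
  byte[11]=0x06 cont=0 payload=0x06=6: acc |= 6<<0 -> acc=6 shift=7 [end]
Varint 5: bytes[11:12] = 06 -> value 6 (1 byte(s))

Answer: 8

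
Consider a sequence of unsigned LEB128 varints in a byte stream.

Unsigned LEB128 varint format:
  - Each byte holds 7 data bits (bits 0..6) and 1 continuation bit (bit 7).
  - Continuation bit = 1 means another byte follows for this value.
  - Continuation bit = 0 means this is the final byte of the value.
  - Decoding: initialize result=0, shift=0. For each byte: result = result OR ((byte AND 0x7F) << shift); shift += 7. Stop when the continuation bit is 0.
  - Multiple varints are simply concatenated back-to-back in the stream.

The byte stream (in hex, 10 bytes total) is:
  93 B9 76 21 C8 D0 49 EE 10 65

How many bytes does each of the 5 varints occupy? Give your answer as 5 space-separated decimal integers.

Answer: 3 1 3 2 1

Derivation:
  byte[0]=0x93 cont=1 payload=0x13=19: acc |= 19<<0 -> acc=19 shift=7
  byte[1]=0xB9 cont=1 payload=0x39=57: acc |= 57<<7 -> acc=7315 shift=14
  byte[2]=0x76 cont=0 payload=0x76=118: acc |= 118<<14 -> acc=1940627 shift=21 [end]
Varint 1: bytes[0:3] = 93 B9 76 -> value 1940627 (3 byte(s))
  byte[3]=0x21 cont=0 payload=0x21=33: acc |= 33<<0 -> acc=33 shift=7 [end]
Varint 2: bytes[3:4] = 21 -> value 33 (1 byte(s))
  byte[4]=0xC8 cont=1 payload=0x48=72: acc |= 72<<0 -> acc=72 shift=7
  byte[5]=0xD0 cont=1 payload=0x50=80: acc |= 80<<7 -> acc=10312 shift=14
  byte[6]=0x49 cont=0 payload=0x49=73: acc |= 73<<14 -> acc=1206344 shift=21 [end]
Varint 3: bytes[4:7] = C8 D0 49 -> value 1206344 (3 byte(s))
  byte[7]=0xEE cont=1 payload=0x6E=110: acc |= 110<<0 -> acc=110 shift=7
  byte[8]=0x10 cont=0 payload=0x10=16: acc |= 16<<7 -> acc=2158 shift=14 [end]
Varint 4: bytes[7:9] = EE 10 -> value 2158 (2 byte(s))
  byte[9]=0x65 cont=0 payload=0x65=101: acc |= 101<<0 -> acc=101 shift=7 [end]
Varint 5: bytes[9:10] = 65 -> value 101 (1 byte(s))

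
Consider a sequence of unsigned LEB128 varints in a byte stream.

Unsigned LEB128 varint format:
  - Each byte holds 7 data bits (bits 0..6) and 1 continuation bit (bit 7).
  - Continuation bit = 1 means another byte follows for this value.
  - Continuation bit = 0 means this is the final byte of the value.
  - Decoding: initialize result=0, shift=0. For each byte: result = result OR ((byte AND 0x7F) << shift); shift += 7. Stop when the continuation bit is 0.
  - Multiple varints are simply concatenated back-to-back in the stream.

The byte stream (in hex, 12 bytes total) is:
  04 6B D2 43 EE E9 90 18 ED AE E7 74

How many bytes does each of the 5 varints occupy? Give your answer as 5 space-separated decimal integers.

  byte[0]=0x04 cont=0 payload=0x04=4: acc |= 4<<0 -> acc=4 shift=7 [end]
Varint 1: bytes[0:1] = 04 -> value 4 (1 byte(s))
  byte[1]=0x6B cont=0 payload=0x6B=107: acc |= 107<<0 -> acc=107 shift=7 [end]
Varint 2: bytes[1:2] = 6B -> value 107 (1 byte(s))
  byte[2]=0xD2 cont=1 payload=0x52=82: acc |= 82<<0 -> acc=82 shift=7
  byte[3]=0x43 cont=0 payload=0x43=67: acc |= 67<<7 -> acc=8658 shift=14 [end]
Varint 3: bytes[2:4] = D2 43 -> value 8658 (2 byte(s))
  byte[4]=0xEE cont=1 payload=0x6E=110: acc |= 110<<0 -> acc=110 shift=7
  byte[5]=0xE9 cont=1 payload=0x69=105: acc |= 105<<7 -> acc=13550 shift=14
  byte[6]=0x90 cont=1 payload=0x10=16: acc |= 16<<14 -> acc=275694 shift=21
  byte[7]=0x18 cont=0 payload=0x18=24: acc |= 24<<21 -> acc=50607342 shift=28 [end]
Varint 4: bytes[4:8] = EE E9 90 18 -> value 50607342 (4 byte(s))
  byte[8]=0xED cont=1 payload=0x6D=109: acc |= 109<<0 -> acc=109 shift=7
  byte[9]=0xAE cont=1 payload=0x2E=46: acc |= 46<<7 -> acc=5997 shift=14
  byte[10]=0xE7 cont=1 payload=0x67=103: acc |= 103<<14 -> acc=1693549 shift=21
  byte[11]=0x74 cont=0 payload=0x74=116: acc |= 116<<21 -> acc=244963181 shift=28 [end]
Varint 5: bytes[8:12] = ED AE E7 74 -> value 244963181 (4 byte(s))

Answer: 1 1 2 4 4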